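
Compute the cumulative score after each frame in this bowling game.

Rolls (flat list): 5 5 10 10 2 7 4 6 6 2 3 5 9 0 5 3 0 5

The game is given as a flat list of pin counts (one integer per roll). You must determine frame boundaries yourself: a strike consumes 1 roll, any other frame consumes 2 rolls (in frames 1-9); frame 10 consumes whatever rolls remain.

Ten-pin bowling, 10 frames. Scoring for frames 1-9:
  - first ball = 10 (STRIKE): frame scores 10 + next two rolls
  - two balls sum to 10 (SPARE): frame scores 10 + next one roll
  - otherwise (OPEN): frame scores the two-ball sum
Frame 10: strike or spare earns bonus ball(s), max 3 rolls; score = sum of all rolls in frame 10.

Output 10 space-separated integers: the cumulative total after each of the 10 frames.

Answer: 20 42 61 70 86 94 102 111 119 124

Derivation:
Frame 1: SPARE (5+5=10). 10 + next roll (10) = 20. Cumulative: 20
Frame 2: STRIKE. 10 + next two rolls (10+2) = 22. Cumulative: 42
Frame 3: STRIKE. 10 + next two rolls (2+7) = 19. Cumulative: 61
Frame 4: OPEN (2+7=9). Cumulative: 70
Frame 5: SPARE (4+6=10). 10 + next roll (6) = 16. Cumulative: 86
Frame 6: OPEN (6+2=8). Cumulative: 94
Frame 7: OPEN (3+5=8). Cumulative: 102
Frame 8: OPEN (9+0=9). Cumulative: 111
Frame 9: OPEN (5+3=8). Cumulative: 119
Frame 10: OPEN. Sum of all frame-10 rolls (0+5) = 5. Cumulative: 124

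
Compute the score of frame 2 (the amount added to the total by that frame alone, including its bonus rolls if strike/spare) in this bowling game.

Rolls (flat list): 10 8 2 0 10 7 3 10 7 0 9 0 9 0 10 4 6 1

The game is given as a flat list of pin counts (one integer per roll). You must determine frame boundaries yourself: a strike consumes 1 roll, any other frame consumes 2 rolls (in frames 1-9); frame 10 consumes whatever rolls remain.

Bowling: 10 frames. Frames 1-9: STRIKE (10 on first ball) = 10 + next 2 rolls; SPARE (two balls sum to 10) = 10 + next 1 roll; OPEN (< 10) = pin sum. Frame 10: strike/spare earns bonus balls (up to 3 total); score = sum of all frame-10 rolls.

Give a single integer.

Frame 1: STRIKE. 10 + next two rolls (8+2) = 20. Cumulative: 20
Frame 2: SPARE (8+2=10). 10 + next roll (0) = 10. Cumulative: 30
Frame 3: SPARE (0+10=10). 10 + next roll (7) = 17. Cumulative: 47
Frame 4: SPARE (7+3=10). 10 + next roll (10) = 20. Cumulative: 67

Answer: 10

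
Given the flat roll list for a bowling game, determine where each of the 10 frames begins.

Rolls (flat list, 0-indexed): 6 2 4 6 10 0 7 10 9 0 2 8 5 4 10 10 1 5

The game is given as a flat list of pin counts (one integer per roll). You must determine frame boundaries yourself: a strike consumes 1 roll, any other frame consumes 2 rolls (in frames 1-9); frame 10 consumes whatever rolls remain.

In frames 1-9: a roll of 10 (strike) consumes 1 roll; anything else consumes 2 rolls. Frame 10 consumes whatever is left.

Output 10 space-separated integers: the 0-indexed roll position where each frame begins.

Frame 1 starts at roll index 0: rolls=6,2 (sum=8), consumes 2 rolls
Frame 2 starts at roll index 2: rolls=4,6 (sum=10), consumes 2 rolls
Frame 3 starts at roll index 4: roll=10 (strike), consumes 1 roll
Frame 4 starts at roll index 5: rolls=0,7 (sum=7), consumes 2 rolls
Frame 5 starts at roll index 7: roll=10 (strike), consumes 1 roll
Frame 6 starts at roll index 8: rolls=9,0 (sum=9), consumes 2 rolls
Frame 7 starts at roll index 10: rolls=2,8 (sum=10), consumes 2 rolls
Frame 8 starts at roll index 12: rolls=5,4 (sum=9), consumes 2 rolls
Frame 9 starts at roll index 14: roll=10 (strike), consumes 1 roll
Frame 10 starts at roll index 15: 3 remaining rolls

Answer: 0 2 4 5 7 8 10 12 14 15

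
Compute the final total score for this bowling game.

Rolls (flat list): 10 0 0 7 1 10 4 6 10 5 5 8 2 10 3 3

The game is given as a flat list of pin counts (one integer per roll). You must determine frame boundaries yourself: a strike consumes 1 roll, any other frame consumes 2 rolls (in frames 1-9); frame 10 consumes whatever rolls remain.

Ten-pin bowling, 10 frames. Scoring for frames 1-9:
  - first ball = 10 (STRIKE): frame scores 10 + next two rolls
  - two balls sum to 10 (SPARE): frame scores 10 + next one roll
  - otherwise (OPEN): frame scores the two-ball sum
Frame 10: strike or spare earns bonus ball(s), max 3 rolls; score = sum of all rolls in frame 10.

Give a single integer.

Frame 1: STRIKE. 10 + next two rolls (0+0) = 10. Cumulative: 10
Frame 2: OPEN (0+0=0). Cumulative: 10
Frame 3: OPEN (7+1=8). Cumulative: 18
Frame 4: STRIKE. 10 + next two rolls (4+6) = 20. Cumulative: 38
Frame 5: SPARE (4+6=10). 10 + next roll (10) = 20. Cumulative: 58
Frame 6: STRIKE. 10 + next two rolls (5+5) = 20. Cumulative: 78
Frame 7: SPARE (5+5=10). 10 + next roll (8) = 18. Cumulative: 96
Frame 8: SPARE (8+2=10). 10 + next roll (10) = 20. Cumulative: 116
Frame 9: STRIKE. 10 + next two rolls (3+3) = 16. Cumulative: 132
Frame 10: OPEN. Sum of all frame-10 rolls (3+3) = 6. Cumulative: 138

Answer: 138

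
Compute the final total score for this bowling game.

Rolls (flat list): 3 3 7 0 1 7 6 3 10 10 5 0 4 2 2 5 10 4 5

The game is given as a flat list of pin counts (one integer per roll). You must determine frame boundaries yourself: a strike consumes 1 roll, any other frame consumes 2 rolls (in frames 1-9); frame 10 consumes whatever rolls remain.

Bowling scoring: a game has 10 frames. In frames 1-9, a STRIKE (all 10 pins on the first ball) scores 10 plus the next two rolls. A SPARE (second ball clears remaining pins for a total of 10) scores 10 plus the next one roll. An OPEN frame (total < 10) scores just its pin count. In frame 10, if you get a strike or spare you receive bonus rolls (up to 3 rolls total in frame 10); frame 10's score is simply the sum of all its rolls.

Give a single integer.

Frame 1: OPEN (3+3=6). Cumulative: 6
Frame 2: OPEN (7+0=7). Cumulative: 13
Frame 3: OPEN (1+7=8). Cumulative: 21
Frame 4: OPEN (6+3=9). Cumulative: 30
Frame 5: STRIKE. 10 + next two rolls (10+5) = 25. Cumulative: 55
Frame 6: STRIKE. 10 + next two rolls (5+0) = 15. Cumulative: 70
Frame 7: OPEN (5+0=5). Cumulative: 75
Frame 8: OPEN (4+2=6). Cumulative: 81
Frame 9: OPEN (2+5=7). Cumulative: 88
Frame 10: STRIKE. Sum of all frame-10 rolls (10+4+5) = 19. Cumulative: 107

Answer: 107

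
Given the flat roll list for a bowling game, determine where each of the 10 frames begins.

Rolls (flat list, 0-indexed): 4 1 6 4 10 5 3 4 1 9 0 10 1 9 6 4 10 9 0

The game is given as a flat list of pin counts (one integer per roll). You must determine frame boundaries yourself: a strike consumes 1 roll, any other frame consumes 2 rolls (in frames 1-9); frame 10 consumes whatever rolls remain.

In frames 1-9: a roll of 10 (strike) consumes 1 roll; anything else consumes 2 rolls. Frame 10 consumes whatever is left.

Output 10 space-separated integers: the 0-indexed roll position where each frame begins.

Frame 1 starts at roll index 0: rolls=4,1 (sum=5), consumes 2 rolls
Frame 2 starts at roll index 2: rolls=6,4 (sum=10), consumes 2 rolls
Frame 3 starts at roll index 4: roll=10 (strike), consumes 1 roll
Frame 4 starts at roll index 5: rolls=5,3 (sum=8), consumes 2 rolls
Frame 5 starts at roll index 7: rolls=4,1 (sum=5), consumes 2 rolls
Frame 6 starts at roll index 9: rolls=9,0 (sum=9), consumes 2 rolls
Frame 7 starts at roll index 11: roll=10 (strike), consumes 1 roll
Frame 8 starts at roll index 12: rolls=1,9 (sum=10), consumes 2 rolls
Frame 9 starts at roll index 14: rolls=6,4 (sum=10), consumes 2 rolls
Frame 10 starts at roll index 16: 3 remaining rolls

Answer: 0 2 4 5 7 9 11 12 14 16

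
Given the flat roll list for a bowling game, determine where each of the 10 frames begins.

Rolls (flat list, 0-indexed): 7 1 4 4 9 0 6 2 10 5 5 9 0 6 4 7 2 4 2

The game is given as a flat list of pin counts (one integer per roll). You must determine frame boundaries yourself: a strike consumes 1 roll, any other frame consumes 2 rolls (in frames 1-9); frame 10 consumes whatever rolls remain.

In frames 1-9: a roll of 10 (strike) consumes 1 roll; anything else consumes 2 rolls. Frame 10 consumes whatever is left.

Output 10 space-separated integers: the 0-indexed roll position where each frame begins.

Frame 1 starts at roll index 0: rolls=7,1 (sum=8), consumes 2 rolls
Frame 2 starts at roll index 2: rolls=4,4 (sum=8), consumes 2 rolls
Frame 3 starts at roll index 4: rolls=9,0 (sum=9), consumes 2 rolls
Frame 4 starts at roll index 6: rolls=6,2 (sum=8), consumes 2 rolls
Frame 5 starts at roll index 8: roll=10 (strike), consumes 1 roll
Frame 6 starts at roll index 9: rolls=5,5 (sum=10), consumes 2 rolls
Frame 7 starts at roll index 11: rolls=9,0 (sum=9), consumes 2 rolls
Frame 8 starts at roll index 13: rolls=6,4 (sum=10), consumes 2 rolls
Frame 9 starts at roll index 15: rolls=7,2 (sum=9), consumes 2 rolls
Frame 10 starts at roll index 17: 2 remaining rolls

Answer: 0 2 4 6 8 9 11 13 15 17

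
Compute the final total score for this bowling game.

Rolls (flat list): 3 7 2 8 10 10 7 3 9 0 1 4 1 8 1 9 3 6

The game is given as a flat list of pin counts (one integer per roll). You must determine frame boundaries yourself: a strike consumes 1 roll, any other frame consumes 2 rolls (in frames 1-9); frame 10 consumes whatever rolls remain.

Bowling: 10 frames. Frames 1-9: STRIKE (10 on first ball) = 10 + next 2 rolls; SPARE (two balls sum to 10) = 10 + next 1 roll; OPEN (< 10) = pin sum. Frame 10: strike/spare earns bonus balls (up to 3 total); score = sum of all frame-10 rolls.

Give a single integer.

Frame 1: SPARE (3+7=10). 10 + next roll (2) = 12. Cumulative: 12
Frame 2: SPARE (2+8=10). 10 + next roll (10) = 20. Cumulative: 32
Frame 3: STRIKE. 10 + next two rolls (10+7) = 27. Cumulative: 59
Frame 4: STRIKE. 10 + next two rolls (7+3) = 20. Cumulative: 79
Frame 5: SPARE (7+3=10). 10 + next roll (9) = 19. Cumulative: 98
Frame 6: OPEN (9+0=9). Cumulative: 107
Frame 7: OPEN (1+4=5). Cumulative: 112
Frame 8: OPEN (1+8=9). Cumulative: 121
Frame 9: SPARE (1+9=10). 10 + next roll (3) = 13. Cumulative: 134
Frame 10: OPEN. Sum of all frame-10 rolls (3+6) = 9. Cumulative: 143

Answer: 143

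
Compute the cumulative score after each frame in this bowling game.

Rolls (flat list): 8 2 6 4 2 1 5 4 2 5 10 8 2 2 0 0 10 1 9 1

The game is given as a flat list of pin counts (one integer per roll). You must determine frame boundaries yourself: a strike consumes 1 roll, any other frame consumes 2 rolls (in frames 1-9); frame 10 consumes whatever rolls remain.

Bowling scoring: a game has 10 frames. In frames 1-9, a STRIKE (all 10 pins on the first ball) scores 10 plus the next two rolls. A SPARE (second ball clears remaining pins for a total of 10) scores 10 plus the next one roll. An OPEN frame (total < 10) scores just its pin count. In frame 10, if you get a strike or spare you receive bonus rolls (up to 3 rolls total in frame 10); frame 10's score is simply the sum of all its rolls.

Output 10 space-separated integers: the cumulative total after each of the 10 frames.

Answer: 16 28 31 40 47 67 79 81 92 103

Derivation:
Frame 1: SPARE (8+2=10). 10 + next roll (6) = 16. Cumulative: 16
Frame 2: SPARE (6+4=10). 10 + next roll (2) = 12. Cumulative: 28
Frame 3: OPEN (2+1=3). Cumulative: 31
Frame 4: OPEN (5+4=9). Cumulative: 40
Frame 5: OPEN (2+5=7). Cumulative: 47
Frame 6: STRIKE. 10 + next two rolls (8+2) = 20. Cumulative: 67
Frame 7: SPARE (8+2=10). 10 + next roll (2) = 12. Cumulative: 79
Frame 8: OPEN (2+0=2). Cumulative: 81
Frame 9: SPARE (0+10=10). 10 + next roll (1) = 11. Cumulative: 92
Frame 10: SPARE. Sum of all frame-10 rolls (1+9+1) = 11. Cumulative: 103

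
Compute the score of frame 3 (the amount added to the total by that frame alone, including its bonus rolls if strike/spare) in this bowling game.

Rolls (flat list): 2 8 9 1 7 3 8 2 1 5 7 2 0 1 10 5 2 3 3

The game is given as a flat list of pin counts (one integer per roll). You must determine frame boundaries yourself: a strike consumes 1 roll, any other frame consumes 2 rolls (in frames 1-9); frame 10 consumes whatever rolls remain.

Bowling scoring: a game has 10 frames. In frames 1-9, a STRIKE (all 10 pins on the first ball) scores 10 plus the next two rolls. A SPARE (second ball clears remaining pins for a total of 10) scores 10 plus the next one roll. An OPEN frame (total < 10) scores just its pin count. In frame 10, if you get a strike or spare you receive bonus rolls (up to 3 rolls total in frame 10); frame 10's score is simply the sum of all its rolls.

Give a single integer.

Answer: 18

Derivation:
Frame 1: SPARE (2+8=10). 10 + next roll (9) = 19. Cumulative: 19
Frame 2: SPARE (9+1=10). 10 + next roll (7) = 17. Cumulative: 36
Frame 3: SPARE (7+3=10). 10 + next roll (8) = 18. Cumulative: 54
Frame 4: SPARE (8+2=10). 10 + next roll (1) = 11. Cumulative: 65
Frame 5: OPEN (1+5=6). Cumulative: 71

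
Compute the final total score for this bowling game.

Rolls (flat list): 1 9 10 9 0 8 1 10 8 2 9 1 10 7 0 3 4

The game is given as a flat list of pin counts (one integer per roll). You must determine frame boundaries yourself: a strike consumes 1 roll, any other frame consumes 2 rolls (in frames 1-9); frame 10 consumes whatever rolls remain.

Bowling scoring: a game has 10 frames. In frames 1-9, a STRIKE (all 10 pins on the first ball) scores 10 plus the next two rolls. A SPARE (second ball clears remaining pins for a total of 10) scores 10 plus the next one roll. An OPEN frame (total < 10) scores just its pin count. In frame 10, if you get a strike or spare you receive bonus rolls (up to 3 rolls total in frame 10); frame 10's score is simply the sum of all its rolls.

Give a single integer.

Answer: 147

Derivation:
Frame 1: SPARE (1+9=10). 10 + next roll (10) = 20. Cumulative: 20
Frame 2: STRIKE. 10 + next two rolls (9+0) = 19. Cumulative: 39
Frame 3: OPEN (9+0=9). Cumulative: 48
Frame 4: OPEN (8+1=9). Cumulative: 57
Frame 5: STRIKE. 10 + next two rolls (8+2) = 20. Cumulative: 77
Frame 6: SPARE (8+2=10). 10 + next roll (9) = 19. Cumulative: 96
Frame 7: SPARE (9+1=10). 10 + next roll (10) = 20. Cumulative: 116
Frame 8: STRIKE. 10 + next two rolls (7+0) = 17. Cumulative: 133
Frame 9: OPEN (7+0=7). Cumulative: 140
Frame 10: OPEN. Sum of all frame-10 rolls (3+4) = 7. Cumulative: 147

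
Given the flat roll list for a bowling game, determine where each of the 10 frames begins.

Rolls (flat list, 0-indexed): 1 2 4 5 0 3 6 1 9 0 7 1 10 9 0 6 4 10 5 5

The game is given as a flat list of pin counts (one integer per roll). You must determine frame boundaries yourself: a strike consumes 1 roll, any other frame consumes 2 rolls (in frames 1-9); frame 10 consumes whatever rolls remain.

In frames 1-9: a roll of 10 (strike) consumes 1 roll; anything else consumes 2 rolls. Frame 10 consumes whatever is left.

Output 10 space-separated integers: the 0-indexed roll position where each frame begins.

Frame 1 starts at roll index 0: rolls=1,2 (sum=3), consumes 2 rolls
Frame 2 starts at roll index 2: rolls=4,5 (sum=9), consumes 2 rolls
Frame 3 starts at roll index 4: rolls=0,3 (sum=3), consumes 2 rolls
Frame 4 starts at roll index 6: rolls=6,1 (sum=7), consumes 2 rolls
Frame 5 starts at roll index 8: rolls=9,0 (sum=9), consumes 2 rolls
Frame 6 starts at roll index 10: rolls=7,1 (sum=8), consumes 2 rolls
Frame 7 starts at roll index 12: roll=10 (strike), consumes 1 roll
Frame 8 starts at roll index 13: rolls=9,0 (sum=9), consumes 2 rolls
Frame 9 starts at roll index 15: rolls=6,4 (sum=10), consumes 2 rolls
Frame 10 starts at roll index 17: 3 remaining rolls

Answer: 0 2 4 6 8 10 12 13 15 17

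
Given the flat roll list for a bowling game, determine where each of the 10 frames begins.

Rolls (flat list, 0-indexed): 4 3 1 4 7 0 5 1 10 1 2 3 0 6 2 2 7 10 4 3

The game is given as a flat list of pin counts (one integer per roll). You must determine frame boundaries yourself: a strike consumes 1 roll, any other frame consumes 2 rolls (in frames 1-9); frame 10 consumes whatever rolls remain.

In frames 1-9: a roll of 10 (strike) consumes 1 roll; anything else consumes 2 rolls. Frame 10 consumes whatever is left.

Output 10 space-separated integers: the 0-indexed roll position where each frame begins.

Answer: 0 2 4 6 8 9 11 13 15 17

Derivation:
Frame 1 starts at roll index 0: rolls=4,3 (sum=7), consumes 2 rolls
Frame 2 starts at roll index 2: rolls=1,4 (sum=5), consumes 2 rolls
Frame 3 starts at roll index 4: rolls=7,0 (sum=7), consumes 2 rolls
Frame 4 starts at roll index 6: rolls=5,1 (sum=6), consumes 2 rolls
Frame 5 starts at roll index 8: roll=10 (strike), consumes 1 roll
Frame 6 starts at roll index 9: rolls=1,2 (sum=3), consumes 2 rolls
Frame 7 starts at roll index 11: rolls=3,0 (sum=3), consumes 2 rolls
Frame 8 starts at roll index 13: rolls=6,2 (sum=8), consumes 2 rolls
Frame 9 starts at roll index 15: rolls=2,7 (sum=9), consumes 2 rolls
Frame 10 starts at roll index 17: 3 remaining rolls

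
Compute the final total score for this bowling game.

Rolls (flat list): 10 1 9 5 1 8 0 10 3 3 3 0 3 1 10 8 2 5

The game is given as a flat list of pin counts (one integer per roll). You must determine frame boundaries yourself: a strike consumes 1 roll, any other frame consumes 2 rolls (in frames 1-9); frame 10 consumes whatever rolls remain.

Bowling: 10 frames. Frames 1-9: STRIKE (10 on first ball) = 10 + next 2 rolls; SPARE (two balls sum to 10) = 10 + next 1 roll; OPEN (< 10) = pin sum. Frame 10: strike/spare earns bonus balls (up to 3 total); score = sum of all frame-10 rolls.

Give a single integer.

Answer: 113

Derivation:
Frame 1: STRIKE. 10 + next two rolls (1+9) = 20. Cumulative: 20
Frame 2: SPARE (1+9=10). 10 + next roll (5) = 15. Cumulative: 35
Frame 3: OPEN (5+1=6). Cumulative: 41
Frame 4: OPEN (8+0=8). Cumulative: 49
Frame 5: STRIKE. 10 + next two rolls (3+3) = 16. Cumulative: 65
Frame 6: OPEN (3+3=6). Cumulative: 71
Frame 7: OPEN (3+0=3). Cumulative: 74
Frame 8: OPEN (3+1=4). Cumulative: 78
Frame 9: STRIKE. 10 + next two rolls (8+2) = 20. Cumulative: 98
Frame 10: SPARE. Sum of all frame-10 rolls (8+2+5) = 15. Cumulative: 113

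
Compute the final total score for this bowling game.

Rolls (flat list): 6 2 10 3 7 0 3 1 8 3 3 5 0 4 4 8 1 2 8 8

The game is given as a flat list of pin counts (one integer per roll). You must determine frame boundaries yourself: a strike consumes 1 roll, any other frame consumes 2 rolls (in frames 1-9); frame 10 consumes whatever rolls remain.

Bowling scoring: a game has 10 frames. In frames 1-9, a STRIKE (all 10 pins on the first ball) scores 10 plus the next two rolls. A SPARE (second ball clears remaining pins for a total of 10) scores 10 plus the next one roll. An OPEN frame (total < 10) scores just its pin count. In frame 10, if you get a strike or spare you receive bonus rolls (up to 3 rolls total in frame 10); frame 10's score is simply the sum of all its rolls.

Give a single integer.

Answer: 96

Derivation:
Frame 1: OPEN (6+2=8). Cumulative: 8
Frame 2: STRIKE. 10 + next two rolls (3+7) = 20. Cumulative: 28
Frame 3: SPARE (3+7=10). 10 + next roll (0) = 10. Cumulative: 38
Frame 4: OPEN (0+3=3). Cumulative: 41
Frame 5: OPEN (1+8=9). Cumulative: 50
Frame 6: OPEN (3+3=6). Cumulative: 56
Frame 7: OPEN (5+0=5). Cumulative: 61
Frame 8: OPEN (4+4=8). Cumulative: 69
Frame 9: OPEN (8+1=9). Cumulative: 78
Frame 10: SPARE. Sum of all frame-10 rolls (2+8+8) = 18. Cumulative: 96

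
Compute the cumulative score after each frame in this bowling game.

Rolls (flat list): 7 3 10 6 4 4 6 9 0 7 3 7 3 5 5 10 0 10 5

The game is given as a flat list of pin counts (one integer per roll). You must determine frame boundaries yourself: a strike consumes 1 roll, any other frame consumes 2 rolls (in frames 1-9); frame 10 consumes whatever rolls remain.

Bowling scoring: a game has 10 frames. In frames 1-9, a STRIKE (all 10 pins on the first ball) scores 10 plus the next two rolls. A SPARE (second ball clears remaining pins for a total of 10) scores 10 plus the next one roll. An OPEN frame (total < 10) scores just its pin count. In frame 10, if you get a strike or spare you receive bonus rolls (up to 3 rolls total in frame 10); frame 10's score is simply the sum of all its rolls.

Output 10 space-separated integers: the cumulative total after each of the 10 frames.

Answer: 20 40 54 73 82 99 114 134 154 169

Derivation:
Frame 1: SPARE (7+3=10). 10 + next roll (10) = 20. Cumulative: 20
Frame 2: STRIKE. 10 + next two rolls (6+4) = 20. Cumulative: 40
Frame 3: SPARE (6+4=10). 10 + next roll (4) = 14. Cumulative: 54
Frame 4: SPARE (4+6=10). 10 + next roll (9) = 19. Cumulative: 73
Frame 5: OPEN (9+0=9). Cumulative: 82
Frame 6: SPARE (7+3=10). 10 + next roll (7) = 17. Cumulative: 99
Frame 7: SPARE (7+3=10). 10 + next roll (5) = 15. Cumulative: 114
Frame 8: SPARE (5+5=10). 10 + next roll (10) = 20. Cumulative: 134
Frame 9: STRIKE. 10 + next two rolls (0+10) = 20. Cumulative: 154
Frame 10: SPARE. Sum of all frame-10 rolls (0+10+5) = 15. Cumulative: 169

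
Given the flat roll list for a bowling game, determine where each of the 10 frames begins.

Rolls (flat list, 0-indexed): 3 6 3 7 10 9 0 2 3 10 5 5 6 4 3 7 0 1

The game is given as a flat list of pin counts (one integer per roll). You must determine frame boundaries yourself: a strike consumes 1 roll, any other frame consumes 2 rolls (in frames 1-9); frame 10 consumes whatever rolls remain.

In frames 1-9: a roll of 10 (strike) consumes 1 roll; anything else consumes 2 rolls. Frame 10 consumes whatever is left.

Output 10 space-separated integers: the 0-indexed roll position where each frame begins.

Frame 1 starts at roll index 0: rolls=3,6 (sum=9), consumes 2 rolls
Frame 2 starts at roll index 2: rolls=3,7 (sum=10), consumes 2 rolls
Frame 3 starts at roll index 4: roll=10 (strike), consumes 1 roll
Frame 4 starts at roll index 5: rolls=9,0 (sum=9), consumes 2 rolls
Frame 5 starts at roll index 7: rolls=2,3 (sum=5), consumes 2 rolls
Frame 6 starts at roll index 9: roll=10 (strike), consumes 1 roll
Frame 7 starts at roll index 10: rolls=5,5 (sum=10), consumes 2 rolls
Frame 8 starts at roll index 12: rolls=6,4 (sum=10), consumes 2 rolls
Frame 9 starts at roll index 14: rolls=3,7 (sum=10), consumes 2 rolls
Frame 10 starts at roll index 16: 2 remaining rolls

Answer: 0 2 4 5 7 9 10 12 14 16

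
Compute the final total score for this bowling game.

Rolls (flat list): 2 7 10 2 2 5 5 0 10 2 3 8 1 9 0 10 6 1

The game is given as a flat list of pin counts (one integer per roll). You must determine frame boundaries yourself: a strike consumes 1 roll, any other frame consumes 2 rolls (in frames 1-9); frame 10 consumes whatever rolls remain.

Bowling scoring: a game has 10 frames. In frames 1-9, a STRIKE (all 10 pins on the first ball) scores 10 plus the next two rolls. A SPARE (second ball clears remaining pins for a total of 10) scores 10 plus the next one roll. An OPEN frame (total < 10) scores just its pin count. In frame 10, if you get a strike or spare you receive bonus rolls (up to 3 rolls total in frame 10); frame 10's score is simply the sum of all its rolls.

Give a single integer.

Answer: 96

Derivation:
Frame 1: OPEN (2+7=9). Cumulative: 9
Frame 2: STRIKE. 10 + next two rolls (2+2) = 14. Cumulative: 23
Frame 3: OPEN (2+2=4). Cumulative: 27
Frame 4: SPARE (5+5=10). 10 + next roll (0) = 10. Cumulative: 37
Frame 5: SPARE (0+10=10). 10 + next roll (2) = 12. Cumulative: 49
Frame 6: OPEN (2+3=5). Cumulative: 54
Frame 7: OPEN (8+1=9). Cumulative: 63
Frame 8: OPEN (9+0=9). Cumulative: 72
Frame 9: STRIKE. 10 + next two rolls (6+1) = 17. Cumulative: 89
Frame 10: OPEN. Sum of all frame-10 rolls (6+1) = 7. Cumulative: 96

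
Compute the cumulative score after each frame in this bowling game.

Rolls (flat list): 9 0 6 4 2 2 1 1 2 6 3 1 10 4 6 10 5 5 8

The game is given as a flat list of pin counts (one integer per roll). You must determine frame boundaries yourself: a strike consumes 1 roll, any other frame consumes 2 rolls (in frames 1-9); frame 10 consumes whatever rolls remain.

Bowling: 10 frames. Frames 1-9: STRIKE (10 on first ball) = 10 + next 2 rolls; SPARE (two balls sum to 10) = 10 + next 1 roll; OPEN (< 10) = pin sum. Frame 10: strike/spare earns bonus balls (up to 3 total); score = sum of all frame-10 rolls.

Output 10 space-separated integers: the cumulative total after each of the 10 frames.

Answer: 9 21 25 27 35 39 59 79 99 117

Derivation:
Frame 1: OPEN (9+0=9). Cumulative: 9
Frame 2: SPARE (6+4=10). 10 + next roll (2) = 12. Cumulative: 21
Frame 3: OPEN (2+2=4). Cumulative: 25
Frame 4: OPEN (1+1=2). Cumulative: 27
Frame 5: OPEN (2+6=8). Cumulative: 35
Frame 6: OPEN (3+1=4). Cumulative: 39
Frame 7: STRIKE. 10 + next two rolls (4+6) = 20. Cumulative: 59
Frame 8: SPARE (4+6=10). 10 + next roll (10) = 20. Cumulative: 79
Frame 9: STRIKE. 10 + next two rolls (5+5) = 20. Cumulative: 99
Frame 10: SPARE. Sum of all frame-10 rolls (5+5+8) = 18. Cumulative: 117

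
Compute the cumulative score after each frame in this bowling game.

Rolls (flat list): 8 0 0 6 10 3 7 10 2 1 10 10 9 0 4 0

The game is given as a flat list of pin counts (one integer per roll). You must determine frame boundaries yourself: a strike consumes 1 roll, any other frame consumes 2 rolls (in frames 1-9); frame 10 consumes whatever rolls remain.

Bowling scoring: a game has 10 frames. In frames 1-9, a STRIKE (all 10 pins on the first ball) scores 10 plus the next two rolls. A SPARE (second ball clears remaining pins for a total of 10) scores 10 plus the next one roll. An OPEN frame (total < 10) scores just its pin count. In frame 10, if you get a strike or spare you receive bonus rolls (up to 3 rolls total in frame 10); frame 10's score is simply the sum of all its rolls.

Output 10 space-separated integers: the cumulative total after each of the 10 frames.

Frame 1: OPEN (8+0=8). Cumulative: 8
Frame 2: OPEN (0+6=6). Cumulative: 14
Frame 3: STRIKE. 10 + next two rolls (3+7) = 20. Cumulative: 34
Frame 4: SPARE (3+7=10). 10 + next roll (10) = 20. Cumulative: 54
Frame 5: STRIKE. 10 + next two rolls (2+1) = 13. Cumulative: 67
Frame 6: OPEN (2+1=3). Cumulative: 70
Frame 7: STRIKE. 10 + next two rolls (10+9) = 29. Cumulative: 99
Frame 8: STRIKE. 10 + next two rolls (9+0) = 19. Cumulative: 118
Frame 9: OPEN (9+0=9). Cumulative: 127
Frame 10: OPEN. Sum of all frame-10 rolls (4+0) = 4. Cumulative: 131

Answer: 8 14 34 54 67 70 99 118 127 131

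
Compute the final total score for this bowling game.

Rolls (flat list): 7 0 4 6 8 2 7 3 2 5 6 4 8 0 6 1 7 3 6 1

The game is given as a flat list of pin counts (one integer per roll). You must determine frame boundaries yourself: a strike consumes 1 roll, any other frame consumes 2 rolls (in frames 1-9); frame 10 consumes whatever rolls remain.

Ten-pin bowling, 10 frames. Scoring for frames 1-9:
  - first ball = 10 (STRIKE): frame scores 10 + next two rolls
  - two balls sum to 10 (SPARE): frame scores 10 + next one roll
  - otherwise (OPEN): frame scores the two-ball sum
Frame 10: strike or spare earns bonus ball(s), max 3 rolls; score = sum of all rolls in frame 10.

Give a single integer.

Frame 1: OPEN (7+0=7). Cumulative: 7
Frame 2: SPARE (4+6=10). 10 + next roll (8) = 18. Cumulative: 25
Frame 3: SPARE (8+2=10). 10 + next roll (7) = 17. Cumulative: 42
Frame 4: SPARE (7+3=10). 10 + next roll (2) = 12. Cumulative: 54
Frame 5: OPEN (2+5=7). Cumulative: 61
Frame 6: SPARE (6+4=10). 10 + next roll (8) = 18. Cumulative: 79
Frame 7: OPEN (8+0=8). Cumulative: 87
Frame 8: OPEN (6+1=7). Cumulative: 94
Frame 9: SPARE (7+3=10). 10 + next roll (6) = 16. Cumulative: 110
Frame 10: OPEN. Sum of all frame-10 rolls (6+1) = 7. Cumulative: 117

Answer: 117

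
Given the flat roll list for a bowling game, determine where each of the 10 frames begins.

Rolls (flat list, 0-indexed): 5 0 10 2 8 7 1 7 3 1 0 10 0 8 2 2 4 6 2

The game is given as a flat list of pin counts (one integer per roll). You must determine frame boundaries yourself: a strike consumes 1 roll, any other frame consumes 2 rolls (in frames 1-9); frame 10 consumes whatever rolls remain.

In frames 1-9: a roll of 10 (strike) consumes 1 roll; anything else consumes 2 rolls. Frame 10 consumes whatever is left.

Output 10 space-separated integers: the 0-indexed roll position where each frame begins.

Frame 1 starts at roll index 0: rolls=5,0 (sum=5), consumes 2 rolls
Frame 2 starts at roll index 2: roll=10 (strike), consumes 1 roll
Frame 3 starts at roll index 3: rolls=2,8 (sum=10), consumes 2 rolls
Frame 4 starts at roll index 5: rolls=7,1 (sum=8), consumes 2 rolls
Frame 5 starts at roll index 7: rolls=7,3 (sum=10), consumes 2 rolls
Frame 6 starts at roll index 9: rolls=1,0 (sum=1), consumes 2 rolls
Frame 7 starts at roll index 11: roll=10 (strike), consumes 1 roll
Frame 8 starts at roll index 12: rolls=0,8 (sum=8), consumes 2 rolls
Frame 9 starts at roll index 14: rolls=2,2 (sum=4), consumes 2 rolls
Frame 10 starts at roll index 16: 3 remaining rolls

Answer: 0 2 3 5 7 9 11 12 14 16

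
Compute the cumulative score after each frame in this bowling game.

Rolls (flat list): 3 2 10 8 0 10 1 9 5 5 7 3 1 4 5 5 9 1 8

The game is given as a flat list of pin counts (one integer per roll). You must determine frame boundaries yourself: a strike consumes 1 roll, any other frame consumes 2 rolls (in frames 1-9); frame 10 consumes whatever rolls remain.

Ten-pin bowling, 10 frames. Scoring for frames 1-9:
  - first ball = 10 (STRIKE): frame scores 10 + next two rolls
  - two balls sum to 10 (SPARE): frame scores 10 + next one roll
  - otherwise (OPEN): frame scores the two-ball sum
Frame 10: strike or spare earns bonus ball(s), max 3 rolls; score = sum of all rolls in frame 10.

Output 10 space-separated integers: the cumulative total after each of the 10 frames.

Answer: 5 23 31 51 66 83 94 99 118 136

Derivation:
Frame 1: OPEN (3+2=5). Cumulative: 5
Frame 2: STRIKE. 10 + next two rolls (8+0) = 18. Cumulative: 23
Frame 3: OPEN (8+0=8). Cumulative: 31
Frame 4: STRIKE. 10 + next two rolls (1+9) = 20. Cumulative: 51
Frame 5: SPARE (1+9=10). 10 + next roll (5) = 15. Cumulative: 66
Frame 6: SPARE (5+5=10). 10 + next roll (7) = 17. Cumulative: 83
Frame 7: SPARE (7+3=10). 10 + next roll (1) = 11. Cumulative: 94
Frame 8: OPEN (1+4=5). Cumulative: 99
Frame 9: SPARE (5+5=10). 10 + next roll (9) = 19. Cumulative: 118
Frame 10: SPARE. Sum of all frame-10 rolls (9+1+8) = 18. Cumulative: 136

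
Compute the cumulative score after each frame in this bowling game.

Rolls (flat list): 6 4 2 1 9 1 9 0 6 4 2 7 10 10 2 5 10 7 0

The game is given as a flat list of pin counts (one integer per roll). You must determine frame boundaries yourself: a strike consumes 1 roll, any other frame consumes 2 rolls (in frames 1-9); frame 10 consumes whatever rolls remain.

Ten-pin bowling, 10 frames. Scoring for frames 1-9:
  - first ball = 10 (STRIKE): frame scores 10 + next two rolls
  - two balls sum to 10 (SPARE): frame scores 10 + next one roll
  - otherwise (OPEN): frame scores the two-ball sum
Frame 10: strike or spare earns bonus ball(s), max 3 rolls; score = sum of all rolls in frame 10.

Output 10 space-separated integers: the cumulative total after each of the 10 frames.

Answer: 12 15 34 43 55 64 86 103 110 127

Derivation:
Frame 1: SPARE (6+4=10). 10 + next roll (2) = 12. Cumulative: 12
Frame 2: OPEN (2+1=3). Cumulative: 15
Frame 3: SPARE (9+1=10). 10 + next roll (9) = 19. Cumulative: 34
Frame 4: OPEN (9+0=9). Cumulative: 43
Frame 5: SPARE (6+4=10). 10 + next roll (2) = 12. Cumulative: 55
Frame 6: OPEN (2+7=9). Cumulative: 64
Frame 7: STRIKE. 10 + next two rolls (10+2) = 22. Cumulative: 86
Frame 8: STRIKE. 10 + next two rolls (2+5) = 17. Cumulative: 103
Frame 9: OPEN (2+5=7). Cumulative: 110
Frame 10: STRIKE. Sum of all frame-10 rolls (10+7+0) = 17. Cumulative: 127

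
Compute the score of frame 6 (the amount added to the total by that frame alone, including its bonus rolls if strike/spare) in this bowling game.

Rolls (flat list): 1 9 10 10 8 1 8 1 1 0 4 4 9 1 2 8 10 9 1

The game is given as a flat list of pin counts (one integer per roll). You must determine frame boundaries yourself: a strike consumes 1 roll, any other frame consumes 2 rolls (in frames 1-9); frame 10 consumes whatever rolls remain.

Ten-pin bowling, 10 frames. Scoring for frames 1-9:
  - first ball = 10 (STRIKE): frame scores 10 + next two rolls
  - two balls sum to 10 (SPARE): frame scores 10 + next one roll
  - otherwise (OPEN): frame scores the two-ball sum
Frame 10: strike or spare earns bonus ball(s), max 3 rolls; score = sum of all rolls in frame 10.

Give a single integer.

Answer: 1

Derivation:
Frame 1: SPARE (1+9=10). 10 + next roll (10) = 20. Cumulative: 20
Frame 2: STRIKE. 10 + next two rolls (10+8) = 28. Cumulative: 48
Frame 3: STRIKE. 10 + next two rolls (8+1) = 19. Cumulative: 67
Frame 4: OPEN (8+1=9). Cumulative: 76
Frame 5: OPEN (8+1=9). Cumulative: 85
Frame 6: OPEN (1+0=1). Cumulative: 86
Frame 7: OPEN (4+4=8). Cumulative: 94
Frame 8: SPARE (9+1=10). 10 + next roll (2) = 12. Cumulative: 106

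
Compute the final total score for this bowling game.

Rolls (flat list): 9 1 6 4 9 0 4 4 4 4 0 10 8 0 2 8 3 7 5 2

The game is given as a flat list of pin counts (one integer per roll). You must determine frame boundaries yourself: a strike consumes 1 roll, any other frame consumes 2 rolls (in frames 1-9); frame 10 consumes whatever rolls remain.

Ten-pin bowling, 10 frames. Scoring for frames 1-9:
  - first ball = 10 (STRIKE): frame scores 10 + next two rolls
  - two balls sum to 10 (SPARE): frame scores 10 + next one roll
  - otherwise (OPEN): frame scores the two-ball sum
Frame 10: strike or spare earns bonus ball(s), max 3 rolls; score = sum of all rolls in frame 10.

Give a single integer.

Answer: 121

Derivation:
Frame 1: SPARE (9+1=10). 10 + next roll (6) = 16. Cumulative: 16
Frame 2: SPARE (6+4=10). 10 + next roll (9) = 19. Cumulative: 35
Frame 3: OPEN (9+0=9). Cumulative: 44
Frame 4: OPEN (4+4=8). Cumulative: 52
Frame 5: OPEN (4+4=8). Cumulative: 60
Frame 6: SPARE (0+10=10). 10 + next roll (8) = 18. Cumulative: 78
Frame 7: OPEN (8+0=8). Cumulative: 86
Frame 8: SPARE (2+8=10). 10 + next roll (3) = 13. Cumulative: 99
Frame 9: SPARE (3+7=10). 10 + next roll (5) = 15. Cumulative: 114
Frame 10: OPEN. Sum of all frame-10 rolls (5+2) = 7. Cumulative: 121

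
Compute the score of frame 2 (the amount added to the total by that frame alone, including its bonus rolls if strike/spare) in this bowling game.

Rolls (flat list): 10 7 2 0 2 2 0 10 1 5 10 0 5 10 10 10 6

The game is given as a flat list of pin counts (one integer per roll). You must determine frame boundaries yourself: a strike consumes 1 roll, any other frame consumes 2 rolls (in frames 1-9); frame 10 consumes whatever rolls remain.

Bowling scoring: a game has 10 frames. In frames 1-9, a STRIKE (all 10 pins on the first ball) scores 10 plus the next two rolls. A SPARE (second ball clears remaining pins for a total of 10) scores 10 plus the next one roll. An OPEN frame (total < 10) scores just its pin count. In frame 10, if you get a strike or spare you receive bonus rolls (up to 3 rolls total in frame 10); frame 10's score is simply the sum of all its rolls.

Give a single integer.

Frame 1: STRIKE. 10 + next two rolls (7+2) = 19. Cumulative: 19
Frame 2: OPEN (7+2=9). Cumulative: 28
Frame 3: OPEN (0+2=2). Cumulative: 30
Frame 4: OPEN (2+0=2). Cumulative: 32

Answer: 9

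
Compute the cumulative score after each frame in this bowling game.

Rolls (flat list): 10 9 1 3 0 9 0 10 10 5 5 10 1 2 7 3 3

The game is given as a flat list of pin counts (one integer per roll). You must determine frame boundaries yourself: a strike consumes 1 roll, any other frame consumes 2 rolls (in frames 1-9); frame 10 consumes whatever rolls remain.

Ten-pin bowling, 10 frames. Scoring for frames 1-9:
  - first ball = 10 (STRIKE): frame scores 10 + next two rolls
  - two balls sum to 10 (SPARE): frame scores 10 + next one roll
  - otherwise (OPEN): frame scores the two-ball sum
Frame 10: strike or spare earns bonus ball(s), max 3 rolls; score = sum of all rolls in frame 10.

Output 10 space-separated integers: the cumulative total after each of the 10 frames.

Frame 1: STRIKE. 10 + next two rolls (9+1) = 20. Cumulative: 20
Frame 2: SPARE (9+1=10). 10 + next roll (3) = 13. Cumulative: 33
Frame 3: OPEN (3+0=3). Cumulative: 36
Frame 4: OPEN (9+0=9). Cumulative: 45
Frame 5: STRIKE. 10 + next two rolls (10+5) = 25. Cumulative: 70
Frame 6: STRIKE. 10 + next two rolls (5+5) = 20. Cumulative: 90
Frame 7: SPARE (5+5=10). 10 + next roll (10) = 20. Cumulative: 110
Frame 8: STRIKE. 10 + next two rolls (1+2) = 13. Cumulative: 123
Frame 9: OPEN (1+2=3). Cumulative: 126
Frame 10: SPARE. Sum of all frame-10 rolls (7+3+3) = 13. Cumulative: 139

Answer: 20 33 36 45 70 90 110 123 126 139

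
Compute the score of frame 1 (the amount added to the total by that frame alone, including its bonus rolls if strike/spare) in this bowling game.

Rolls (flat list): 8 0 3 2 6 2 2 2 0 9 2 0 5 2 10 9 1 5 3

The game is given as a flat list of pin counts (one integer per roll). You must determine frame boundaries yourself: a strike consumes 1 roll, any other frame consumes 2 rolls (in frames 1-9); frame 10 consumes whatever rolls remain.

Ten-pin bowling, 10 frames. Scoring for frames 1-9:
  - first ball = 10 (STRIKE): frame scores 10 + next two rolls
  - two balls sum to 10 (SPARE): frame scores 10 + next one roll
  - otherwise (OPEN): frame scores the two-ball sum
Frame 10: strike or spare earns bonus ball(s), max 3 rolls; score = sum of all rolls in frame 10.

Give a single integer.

Frame 1: OPEN (8+0=8). Cumulative: 8
Frame 2: OPEN (3+2=5). Cumulative: 13
Frame 3: OPEN (6+2=8). Cumulative: 21

Answer: 8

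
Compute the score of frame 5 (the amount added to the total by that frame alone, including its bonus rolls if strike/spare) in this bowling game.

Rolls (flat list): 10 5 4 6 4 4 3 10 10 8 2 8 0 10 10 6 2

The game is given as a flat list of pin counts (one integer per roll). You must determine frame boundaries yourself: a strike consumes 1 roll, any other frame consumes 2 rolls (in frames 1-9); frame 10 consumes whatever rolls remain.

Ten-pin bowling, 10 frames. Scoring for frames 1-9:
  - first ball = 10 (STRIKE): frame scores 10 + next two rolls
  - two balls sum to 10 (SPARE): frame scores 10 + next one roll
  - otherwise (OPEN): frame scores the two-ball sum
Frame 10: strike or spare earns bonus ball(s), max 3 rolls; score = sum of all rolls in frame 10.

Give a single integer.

Frame 1: STRIKE. 10 + next two rolls (5+4) = 19. Cumulative: 19
Frame 2: OPEN (5+4=9). Cumulative: 28
Frame 3: SPARE (6+4=10). 10 + next roll (4) = 14. Cumulative: 42
Frame 4: OPEN (4+3=7). Cumulative: 49
Frame 5: STRIKE. 10 + next two rolls (10+8) = 28. Cumulative: 77
Frame 6: STRIKE. 10 + next two rolls (8+2) = 20. Cumulative: 97
Frame 7: SPARE (8+2=10). 10 + next roll (8) = 18. Cumulative: 115

Answer: 28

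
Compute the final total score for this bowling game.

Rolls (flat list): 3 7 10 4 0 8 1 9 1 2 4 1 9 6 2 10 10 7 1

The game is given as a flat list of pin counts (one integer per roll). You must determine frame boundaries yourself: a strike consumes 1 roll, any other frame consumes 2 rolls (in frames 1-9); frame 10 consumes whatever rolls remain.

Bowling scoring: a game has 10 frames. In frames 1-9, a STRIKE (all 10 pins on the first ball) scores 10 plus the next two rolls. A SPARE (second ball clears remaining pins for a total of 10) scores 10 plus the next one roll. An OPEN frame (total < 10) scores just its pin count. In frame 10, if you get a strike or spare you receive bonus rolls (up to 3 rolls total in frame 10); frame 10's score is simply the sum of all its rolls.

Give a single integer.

Frame 1: SPARE (3+7=10). 10 + next roll (10) = 20. Cumulative: 20
Frame 2: STRIKE. 10 + next two rolls (4+0) = 14. Cumulative: 34
Frame 3: OPEN (4+0=4). Cumulative: 38
Frame 4: OPEN (8+1=9). Cumulative: 47
Frame 5: SPARE (9+1=10). 10 + next roll (2) = 12. Cumulative: 59
Frame 6: OPEN (2+4=6). Cumulative: 65
Frame 7: SPARE (1+9=10). 10 + next roll (6) = 16. Cumulative: 81
Frame 8: OPEN (6+2=8). Cumulative: 89
Frame 9: STRIKE. 10 + next two rolls (10+7) = 27. Cumulative: 116
Frame 10: STRIKE. Sum of all frame-10 rolls (10+7+1) = 18. Cumulative: 134

Answer: 134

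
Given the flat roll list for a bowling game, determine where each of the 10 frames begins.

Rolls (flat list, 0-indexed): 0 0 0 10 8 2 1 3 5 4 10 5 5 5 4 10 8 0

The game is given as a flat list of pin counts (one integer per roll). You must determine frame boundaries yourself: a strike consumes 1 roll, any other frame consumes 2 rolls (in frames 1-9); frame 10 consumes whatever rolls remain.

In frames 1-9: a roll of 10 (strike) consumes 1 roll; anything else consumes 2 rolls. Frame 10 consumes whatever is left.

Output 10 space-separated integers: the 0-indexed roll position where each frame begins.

Answer: 0 2 4 6 8 10 11 13 15 16

Derivation:
Frame 1 starts at roll index 0: rolls=0,0 (sum=0), consumes 2 rolls
Frame 2 starts at roll index 2: rolls=0,10 (sum=10), consumes 2 rolls
Frame 3 starts at roll index 4: rolls=8,2 (sum=10), consumes 2 rolls
Frame 4 starts at roll index 6: rolls=1,3 (sum=4), consumes 2 rolls
Frame 5 starts at roll index 8: rolls=5,4 (sum=9), consumes 2 rolls
Frame 6 starts at roll index 10: roll=10 (strike), consumes 1 roll
Frame 7 starts at roll index 11: rolls=5,5 (sum=10), consumes 2 rolls
Frame 8 starts at roll index 13: rolls=5,4 (sum=9), consumes 2 rolls
Frame 9 starts at roll index 15: roll=10 (strike), consumes 1 roll
Frame 10 starts at roll index 16: 2 remaining rolls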